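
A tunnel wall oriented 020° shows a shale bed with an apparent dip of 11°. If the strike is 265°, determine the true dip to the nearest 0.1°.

12.1°

β = acute angle between strike 265° and section 020° = 65°.
tan δ = tan α / sin β = tan 11° / sin 65° = 0.1944 / 0.9063 = 0.2145
δ = arctan(0.2145) = 12.11°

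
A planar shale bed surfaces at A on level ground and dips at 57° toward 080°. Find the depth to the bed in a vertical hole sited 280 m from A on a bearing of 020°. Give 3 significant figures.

The hole lies 60° from the dip direction, so the down-dip offset is 280 × cos 60° = 140.00 m.
Depth = down-dip offset × tan(dip) = 140.00 × tan 57° = 140.00 × 1.5399
Depth = 215.58 m

216 m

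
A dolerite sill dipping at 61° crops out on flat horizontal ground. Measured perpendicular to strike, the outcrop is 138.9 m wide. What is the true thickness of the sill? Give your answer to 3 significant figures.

121 m

True thickness t = w · sin(dip) = 138.9 × sin 61°
t = 138.9 × 0.8746 = 121.485 m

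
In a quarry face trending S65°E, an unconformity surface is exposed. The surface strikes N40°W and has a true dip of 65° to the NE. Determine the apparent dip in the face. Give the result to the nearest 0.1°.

Angle between strike (N40°W) and section (S65°E): β = 25°.
tan α = tan 65° × sin 25° = 2.1445 × 0.4226 = 0.9063
apparent dip = arctan 0.9063 = 42.19°

42.2°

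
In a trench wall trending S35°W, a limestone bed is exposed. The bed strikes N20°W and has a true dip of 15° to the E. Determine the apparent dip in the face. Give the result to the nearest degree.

12°

The section lies 55° from the strike.
tan(apparent dip) = tan 15° · sin 55° = 0.2195
α = arctan(0.2195) = 12.38°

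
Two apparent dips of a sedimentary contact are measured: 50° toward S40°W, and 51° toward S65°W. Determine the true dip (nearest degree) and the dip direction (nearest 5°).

Represent each trace as a vector plunging at its apparent dip toward its trend (east-north-up frame): v₁ = (-0.413, -0.492, -0.766), v₂ = (-0.570, -0.266, -0.777).
n = v₁ × v₂ = (-0.179, -0.116, 0.171) (taken with n_z > 0).
tan δ = √(n_x²+n_y²)/n_z = 0.213/0.171, so δ = 51.3°.
Dip direction = atan2(-0.179, -0.116) = 237° (azimuth of n's horizontal projection).

true dip 51°, dip direction 235°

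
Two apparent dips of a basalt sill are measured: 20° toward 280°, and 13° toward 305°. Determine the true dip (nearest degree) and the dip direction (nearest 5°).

true dip 23°, dip direction 245°

Represent each trace as a vector plunging at its apparent dip toward its trend (east-north-up frame): v₁ = (-0.925, 0.163, -0.342), v₂ = (-0.798, 0.559, -0.225).
n = v₁ × v₂ = (-0.154, -0.065, 0.387) (taken with n_z > 0).
True dip = arccos(n_z / |n|) = arccos(0.9177) = 23.4°.
Dip direction = azimuth of (n_x, n_y) = atan2(-0.154, -0.065) = 247°.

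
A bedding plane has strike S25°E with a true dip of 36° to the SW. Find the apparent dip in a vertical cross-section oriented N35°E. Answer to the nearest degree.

32°

Angle between strike (S25°E) and section (N35°E): β = 60°.
tan(apparent dip) = tan 36° · sin 60° = 0.6292
α = arctan(0.6292) = 32.18°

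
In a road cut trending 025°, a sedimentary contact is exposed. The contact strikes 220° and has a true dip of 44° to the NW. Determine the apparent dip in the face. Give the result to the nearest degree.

14°

The strike is 220° and the section trends 025°; the acute angle between them is β = 15°.
tan(apparent dip) = tan 44° · sin 15° = 0.2499
α = arctan(0.2499) = 14.03°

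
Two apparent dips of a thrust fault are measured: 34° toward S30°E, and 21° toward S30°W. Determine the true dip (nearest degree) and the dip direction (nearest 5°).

Represent each trace as a vector plunging at its apparent dip toward its trend (east-north-up frame): v₁ = (0.415, -0.718, -0.559), v₂ = (-0.467, -0.809, -0.358).
Cross product v₁ × v₂ gives the pole to the plane: n ∝ (0.195, -0.410, 0.670).
Dip δ = arctan(|n_h|/n_z) = arctan(0.454/0.670) = 34.1°.
Dip direction = azimuth of (n_x, n_y) = atan2(0.195, -0.410) = 155°.

true dip 34°, dip direction 155°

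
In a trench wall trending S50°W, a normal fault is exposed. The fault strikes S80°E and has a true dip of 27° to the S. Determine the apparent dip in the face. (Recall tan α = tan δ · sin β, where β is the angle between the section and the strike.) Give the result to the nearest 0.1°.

Angle between strike (S80°E) and section (S50°W): β = 50°.
tan(apparent dip) = tan 27° · sin 50° = 0.3903
apparent dip = arctan 0.3903 = 21.32°

21.3°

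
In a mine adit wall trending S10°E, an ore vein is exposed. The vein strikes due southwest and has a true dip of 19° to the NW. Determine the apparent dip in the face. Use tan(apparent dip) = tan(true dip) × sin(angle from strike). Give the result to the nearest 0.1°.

15.8°

Angle between strike (due southwest) and section (S10°E): β = 55°.
tan α = tan 19° × sin 55° = 0.3443 × 0.8192 = 0.2821
α = arctan(0.2821) = 15.75°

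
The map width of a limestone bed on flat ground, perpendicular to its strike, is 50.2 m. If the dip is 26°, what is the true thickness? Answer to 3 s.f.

22.0 m

True thickness t = w · sin(dip) = 50.2 × sin 26°
t = 50.2 × 0.4384 = 22.006 m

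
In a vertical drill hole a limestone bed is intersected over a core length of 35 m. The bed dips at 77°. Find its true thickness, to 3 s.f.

True thickness t = h · cos(dip) = 35 × cos 77°
t = 35 × 0.2250 = 7.873 m

7.87 m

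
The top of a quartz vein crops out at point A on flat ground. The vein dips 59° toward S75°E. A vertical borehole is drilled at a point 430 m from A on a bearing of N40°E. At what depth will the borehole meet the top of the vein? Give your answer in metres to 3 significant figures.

The hole lies 65° from the dip direction, so the down-dip offset is 430 × cos 65° = 181.73 m.
Depth = down-dip offset × tan(dip) = 181.73 × tan 59° = 181.73 × 1.6643
Depth = 302.44 m

302 m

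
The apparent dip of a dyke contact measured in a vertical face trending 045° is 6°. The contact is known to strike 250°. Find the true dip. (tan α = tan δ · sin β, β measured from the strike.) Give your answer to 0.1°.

The section is 25° from the strike.
tan δ = tan α / sin β = tan 6° / sin 25° = 0.1051 / 0.4226 = 0.2487
true dip = arctan 0.2487 = 13.97°

14.0°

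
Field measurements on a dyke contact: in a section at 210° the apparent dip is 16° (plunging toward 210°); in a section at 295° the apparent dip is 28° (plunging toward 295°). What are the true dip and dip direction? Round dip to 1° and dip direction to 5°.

The two traces are lines in the plane: v₁ = (sin 210°·cos 16°, cos 210°·cos 16°, −sin 16°), v₂ = (sin 295°·cos 28°, cos 295°·cos 28°, −sin 28°).
n = v₁ × v₂ = (-0.494, 0.005, 0.846) (taken with n_z > 0).
True dip = arccos(n_z / |n|) = arccos(0.8636) = 30.3°.
The horizontal component of n points toward azimuth atan2(n_x, n_y) = 271°, the dip direction.

true dip 30°, dip direction 270°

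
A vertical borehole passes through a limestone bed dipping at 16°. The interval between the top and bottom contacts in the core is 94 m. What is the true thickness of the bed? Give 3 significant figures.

True thickness t = h · cos(dip) = 94 × cos 16°
t = 94 × 0.9613 = 90.359 m

90.4 m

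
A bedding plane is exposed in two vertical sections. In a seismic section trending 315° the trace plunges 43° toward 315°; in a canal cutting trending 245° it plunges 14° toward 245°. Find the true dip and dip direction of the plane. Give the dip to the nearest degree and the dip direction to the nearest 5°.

true dip 43°, dip direction 320°

Represent each trace as a vector plunging at its apparent dip toward its trend (east-north-up frame): v₁ = (-0.517, 0.517, -0.682), v₂ = (-0.879, -0.410, -0.242).
Cross product v₁ × v₂ gives the pole to the plane: n ∝ (-0.405, 0.475, 0.667).
Dip δ = arctan(|n_h|/n_z) = arctan(0.624/0.667) = 43.1°.
Dip direction = azimuth of (n_x, n_y) = atan2(-0.405, 0.475) = 320°.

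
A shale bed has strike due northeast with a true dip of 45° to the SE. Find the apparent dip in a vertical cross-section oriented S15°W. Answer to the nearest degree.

Angle between strike (due northeast) and section (S15°W): β = 30°.
tan α = tan 45° × sin 30° = 1.0000 × 0.5000 = 0.5000
apparent dip = arctan 0.5000 = 26.57°

27°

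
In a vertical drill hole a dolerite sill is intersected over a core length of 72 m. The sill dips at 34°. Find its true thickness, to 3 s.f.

59.7 m

True thickness t = h · cos(dip) = 72 × cos 34°
t = 72 × 0.8290 = 59.691 m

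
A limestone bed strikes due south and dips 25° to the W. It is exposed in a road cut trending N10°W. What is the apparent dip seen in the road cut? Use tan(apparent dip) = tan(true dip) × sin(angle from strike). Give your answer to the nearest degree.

5°

The section lies 10° from the strike.
tan α = tan 25° × sin 10° = 0.4663 × 0.1736 = 0.0810
α = arctan(0.0810) = 4.63°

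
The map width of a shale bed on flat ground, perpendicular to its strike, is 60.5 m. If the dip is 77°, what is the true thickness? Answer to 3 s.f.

True thickness t = w · sin(dip) = 60.5 × sin 77°
t = 60.5 × 0.9744 = 58.949 m

58.9 m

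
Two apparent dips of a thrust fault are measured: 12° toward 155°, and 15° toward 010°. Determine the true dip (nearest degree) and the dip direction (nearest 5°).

true dip 39°, dip direction 080°

Each apparent-dip line lies in the plane. As unit vectors (x east, y north, z up), v₁ plunges 12°→155° and v₂ plunges 15°→010°.
The plane normal is n = v₁ × v₂ ∝ (0.427, 0.072, 0.542).
True dip = arccos(n_z / |n|) = arccos(0.7811) = 38.6°.
The horizontal component of n points toward azimuth atan2(n_x, n_y) = 80°, the dip direction.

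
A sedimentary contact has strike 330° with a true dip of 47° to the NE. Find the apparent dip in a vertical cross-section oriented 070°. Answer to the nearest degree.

47°

The section lies 80° from the strike.
tan α = tan 47° × sin 80° = 1.0724 × 0.9848 = 1.0561
α = arctan(1.0561) = 46.56°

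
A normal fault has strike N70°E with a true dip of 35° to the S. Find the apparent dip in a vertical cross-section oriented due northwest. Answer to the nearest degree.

Angle between strike (N70°E) and section (due northwest): β = 65°.
tan(apparent dip) = tan 35° · sin 65° = 0.6346
α = arctan(0.6346) = 32.40°

32°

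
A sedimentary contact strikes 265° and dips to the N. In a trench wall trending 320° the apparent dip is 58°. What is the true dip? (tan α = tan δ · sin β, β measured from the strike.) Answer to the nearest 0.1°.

The section is 55° from the strike.
tan δ = tan α / sin β = tan 58° / sin 55° = 1.6003 / 0.8192 = 1.9536
δ = arctan(1.9536) = 62.89°

62.9°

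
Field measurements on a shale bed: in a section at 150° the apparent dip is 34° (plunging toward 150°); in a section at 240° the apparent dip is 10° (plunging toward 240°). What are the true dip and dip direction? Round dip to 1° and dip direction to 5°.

true dip 35°, dip direction 165°

The two traces are lines in the plane: v₁ = (sin 150°·cos 34°, cos 150°·cos 34°, −sin 34°), v₂ = (sin 240°·cos 10°, cos 240°·cos 10°, −sin 10°).
Cross product v₁ × v₂ gives the pole to the plane: n ∝ (0.151, -0.549, 0.816).
True dip = arccos(n_z / |n|) = arccos(0.8203) = 34.9°.
Dip direction = azimuth of (n_x, n_y) = atan2(0.151, -0.549) = 165°.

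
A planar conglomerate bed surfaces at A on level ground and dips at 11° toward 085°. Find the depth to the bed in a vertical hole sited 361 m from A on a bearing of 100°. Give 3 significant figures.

The hole lies 15° from the dip direction, so the down-dip offset is 361 × cos 15° = 348.70 m.
Depth = down-dip offset × tan(dip) = 348.70 × tan 11° = 348.70 × 0.1944
Depth = 67.78 m

67.8 m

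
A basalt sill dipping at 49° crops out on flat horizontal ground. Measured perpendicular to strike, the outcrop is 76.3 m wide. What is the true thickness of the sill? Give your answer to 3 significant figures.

57.6 m

True thickness t = w · sin(dip) = 76.3 × sin 49°
t = 76.3 × 0.7547 = 57.584 m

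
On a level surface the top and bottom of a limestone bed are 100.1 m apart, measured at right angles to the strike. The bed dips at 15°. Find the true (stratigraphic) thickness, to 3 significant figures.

25.9 m

True thickness t = w · sin(dip) = 100.1 × sin 15°
t = 100.1 × 0.2588 = 25.908 m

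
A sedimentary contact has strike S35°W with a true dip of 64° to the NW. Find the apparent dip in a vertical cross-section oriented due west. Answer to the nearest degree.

59°

Angle between strike (S35°W) and section (due west): β = 55°.
tan α = tan 64° × sin 55° = 2.0503 × 0.8192 = 1.6795
apparent dip = arctan 1.6795 = 59.23°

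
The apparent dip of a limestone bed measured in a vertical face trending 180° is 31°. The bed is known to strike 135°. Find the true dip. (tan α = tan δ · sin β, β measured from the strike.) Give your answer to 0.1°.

40.4°

The section is 45° from the strike.
tan δ = tan α / sin β = tan 31° / sin 45° = 0.6009 / 0.7071 = 0.8497
true dip = arctan 0.8497 = 40.36°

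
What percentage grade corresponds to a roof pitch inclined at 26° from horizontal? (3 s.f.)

grade % = 100 × tan 26° = 100 × 0.4877

48.8%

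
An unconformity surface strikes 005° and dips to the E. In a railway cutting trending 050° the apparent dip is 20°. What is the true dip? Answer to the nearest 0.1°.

β = acute angle between strike 005° and section 050° = 45°.
tan(true dip) = tan 20° / sin 45° = 0.5147
δ = arctan(0.5147) = 27.24°

27.2°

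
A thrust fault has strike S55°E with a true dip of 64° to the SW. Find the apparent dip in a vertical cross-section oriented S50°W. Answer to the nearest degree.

The section lies 75° from the strike.
tan α = tan 64° × sin 75° = 2.0503 × 0.9659 = 1.9804
α = arctan(1.9804) = 63.21°

63°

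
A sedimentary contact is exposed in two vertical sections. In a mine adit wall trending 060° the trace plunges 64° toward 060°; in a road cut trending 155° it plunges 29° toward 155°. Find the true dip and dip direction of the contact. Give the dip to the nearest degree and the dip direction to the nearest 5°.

true dip 65°, dip direction 080°

The two traces are lines in the plane: v₁ = (sin 60°·cos 64°, cos 60°·cos 64°, −sin 64°), v₂ = (sin 155°·cos 29°, cos 155°·cos 29°, −sin 29°).
Cross product v₁ × v₂ gives the pole to the plane: n ∝ (0.819, 0.148, 0.382).
True dip = arccos(n_z / |n|) = arccos(0.4172) = 65.3°.
Dip direction = azimuth of (n_x, n_y) = atan2(0.819, 0.148) = 80°.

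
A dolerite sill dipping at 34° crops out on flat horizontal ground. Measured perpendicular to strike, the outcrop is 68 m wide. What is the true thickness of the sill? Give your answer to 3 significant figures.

True thickness t = w · sin(dip) = 68 × sin 34°
t = 68 × 0.5592 = 38.025 m

38.0 m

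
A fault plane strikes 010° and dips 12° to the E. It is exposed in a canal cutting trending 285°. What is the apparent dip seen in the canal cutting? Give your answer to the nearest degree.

The section lies 85° from the strike.
tan α = tan 12° × sin 85° = 0.2126 × 0.9962 = 0.2117
apparent dip = arctan 0.2117 = 11.96°

12°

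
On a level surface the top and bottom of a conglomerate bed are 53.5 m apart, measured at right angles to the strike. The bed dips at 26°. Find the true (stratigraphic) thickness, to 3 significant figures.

True thickness t = w · sin(dip) = 53.5 × sin 26°
t = 53.5 × 0.4384 = 23.453 m

23.5 m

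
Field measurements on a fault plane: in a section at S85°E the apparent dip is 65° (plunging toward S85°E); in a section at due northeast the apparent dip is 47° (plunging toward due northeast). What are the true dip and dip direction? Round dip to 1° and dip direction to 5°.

true dip 65°, dip direction 105°

The two traces are lines in the plane: v₁ = (sin 95°·cos 65°, cos 95°·cos 65°, −sin 65°), v₂ = (sin 45°·cos 47°, cos 45°·cos 47°, −sin 47°).
n = v₁ × v₂ = (0.464, -0.129, 0.221) (taken with n_z > 0).
True dip = arccos(n_z / |n|) = arccos(0.4167) = 65.4°.
Dip direction = azimuth of (n_x, n_y) = atan2(0.464, -0.129) = 106°.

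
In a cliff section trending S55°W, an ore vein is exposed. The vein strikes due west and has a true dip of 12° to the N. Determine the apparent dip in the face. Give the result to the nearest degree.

The strike is due west and the section trends S55°W; the acute angle between them is β = 35°.
tan α = tan 12° × sin 35° = 0.2126 × 0.5736 = 0.1219
α = arctan(0.1219) = 6.95°

7°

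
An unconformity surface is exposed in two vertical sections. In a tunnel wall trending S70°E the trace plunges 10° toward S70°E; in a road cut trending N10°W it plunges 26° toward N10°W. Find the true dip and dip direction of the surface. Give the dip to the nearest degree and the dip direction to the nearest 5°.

Represent each trace as a vector plunging at its apparent dip toward its trend (east-north-up frame): v₁ = (0.925, -0.337, -0.174), v₂ = (-0.156, 0.885, -0.438).
n = v₁ × v₂ = (0.301, 0.433, 0.767) (taken with n_z > 0).
tan δ = √(n_x²+n_y²)/n_z = 0.527/0.767, so δ = 34.5°.
The horizontal component of n points toward azimuth atan2(n_x, n_y) = 35°, the dip direction.

true dip 35°, dip direction 035°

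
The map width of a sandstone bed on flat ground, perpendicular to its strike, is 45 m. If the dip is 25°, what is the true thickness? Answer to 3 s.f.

19.0 m

True thickness t = w · sin(dip) = 45 × sin 25°
t = 45 × 0.4226 = 19.018 m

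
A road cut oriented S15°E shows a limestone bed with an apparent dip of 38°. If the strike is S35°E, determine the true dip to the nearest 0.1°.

66.4°

β = acute angle between strike S35°E and section S15°E = 20°.
tan δ = tan α / sin β = tan 38° / sin 20° = 0.7813 / 0.3420 = 2.2843
δ = arctan(2.2843) = 66.36°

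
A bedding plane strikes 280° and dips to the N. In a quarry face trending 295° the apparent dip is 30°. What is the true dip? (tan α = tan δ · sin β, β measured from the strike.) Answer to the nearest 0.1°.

β = acute angle between strike 280° and section 295° = 15°.
tan δ = tan α / sin β = tan 30° / sin 15° = 0.5774 / 0.2588 = 2.2307
δ = arctan(2.2307) = 65.85°

65.9°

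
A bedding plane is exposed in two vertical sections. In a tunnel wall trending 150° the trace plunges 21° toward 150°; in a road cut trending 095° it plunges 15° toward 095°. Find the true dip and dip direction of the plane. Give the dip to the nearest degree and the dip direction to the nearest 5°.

Each apparent-dip line lies in the plane. As unit vectors (x east, y north, z up), v₁ plunges 21°→150° and v₂ plunges 15°→095°.
Cross product v₁ × v₂ gives the pole to the plane: n ∝ (0.179, -0.224, 0.739).
Dip δ = arctan(|n_h|/n_z) = arctan(0.287/0.739) = 21.2°.
Dip direction = atan2(0.179, -0.224) = 141° (azimuth of n's horizontal projection).

true dip 21°, dip direction 140°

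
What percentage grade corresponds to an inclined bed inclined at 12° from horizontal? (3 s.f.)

grade % = 100 × tan 12° = 100 × 0.2126

21.3%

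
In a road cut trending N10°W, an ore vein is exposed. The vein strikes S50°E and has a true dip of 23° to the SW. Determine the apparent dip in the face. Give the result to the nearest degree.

15°

The strike is S50°E and the section trends N10°W; the acute angle between them is β = 40°.
tan α = tan 23° × sin 40° = 0.4245 × 0.6428 = 0.2728
apparent dip = arctan 0.2728 = 15.26°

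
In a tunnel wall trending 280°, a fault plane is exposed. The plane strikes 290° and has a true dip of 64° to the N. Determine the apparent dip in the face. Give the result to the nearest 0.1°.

The section lies 10° from the strike.
tan(apparent dip) = tan 64° · sin 10° = 0.3560
α = arctan(0.3560) = 19.60°

19.6°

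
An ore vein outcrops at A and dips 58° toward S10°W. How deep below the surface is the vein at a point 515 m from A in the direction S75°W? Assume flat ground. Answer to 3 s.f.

The hole lies 65° from the dip direction, so the down-dip offset is 515 × cos 65° = 217.65 m.
Depth = down-dip offset × tan(dip) = 217.65 × tan 58° = 217.65 × 1.6003
Depth = 348.31 m

348 m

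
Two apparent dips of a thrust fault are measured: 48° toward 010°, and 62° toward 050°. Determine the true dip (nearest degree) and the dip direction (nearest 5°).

The two traces are lines in the plane: v₁ = (sin 10°·cos 48°, cos 10°·cos 48°, −sin 48°), v₂ = (sin 50°·cos 62°, cos 50°·cos 62°, −sin 62°).
Cross product v₁ × v₂ gives the pole to the plane: n ∝ (0.358, 0.165, 0.202).
tan δ = √(n_x²+n_y²)/n_z = 0.394/0.202, so δ = 62.8°.
Dip direction = atan2(0.358, 0.165) = 65° (azimuth of n's horizontal projection).

true dip 63°, dip direction 065°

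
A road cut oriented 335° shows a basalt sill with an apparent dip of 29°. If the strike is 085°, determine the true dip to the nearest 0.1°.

The section is 70° from the strike.
tan(true dip) = tan 29° / sin 70° = 0.5899
δ = arctan(0.5899) = 30.54°

30.5°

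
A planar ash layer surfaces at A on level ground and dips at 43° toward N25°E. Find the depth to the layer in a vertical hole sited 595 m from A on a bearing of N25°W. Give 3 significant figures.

The hole lies 50° from the dip direction, so the down-dip offset is 595 × cos 50° = 382.46 m.
Depth = down-dip offset × tan(dip) = 382.46 × tan 43° = 382.46 × 0.9325
Depth = 356.65 m

357 m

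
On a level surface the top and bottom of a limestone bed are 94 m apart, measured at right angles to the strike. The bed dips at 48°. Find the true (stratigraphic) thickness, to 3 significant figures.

True thickness t = w · sin(dip) = 94 × sin 48°
t = 94 × 0.7431 = 69.856 m

69.9 m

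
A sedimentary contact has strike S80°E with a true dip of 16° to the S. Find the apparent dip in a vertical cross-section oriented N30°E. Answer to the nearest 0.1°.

Angle between strike (S80°E) and section (N30°E): β = 70°.
tan α = tan 16° × sin 70° = 0.2867 × 0.9397 = 0.2695
apparent dip = arctan 0.2695 = 15.08°

15.1°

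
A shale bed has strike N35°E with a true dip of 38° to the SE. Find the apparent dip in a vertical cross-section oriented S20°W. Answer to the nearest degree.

11°

Angle between strike (N35°E) and section (S20°W): β = 15°.
tan α = tan 38° × sin 15° = 0.7813 × 0.2588 = 0.2022
α = arctan(0.2022) = 11.43°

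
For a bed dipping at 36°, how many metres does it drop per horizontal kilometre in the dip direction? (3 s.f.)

drop per km = 1000 × tan 36° = 1000 × 0.7265

727 m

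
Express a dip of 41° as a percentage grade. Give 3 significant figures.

grade % = 100 × tan 41° = 100 × 0.8693

86.9%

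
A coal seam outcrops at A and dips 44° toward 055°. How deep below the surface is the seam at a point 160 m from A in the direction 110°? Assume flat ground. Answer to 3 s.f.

The hole lies 55° from the dip direction, so the down-dip offset is 160 × cos 55° = 91.77 m.
Depth = down-dip offset × tan(dip) = 91.77 × tan 44° = 91.77 × 0.9657
Depth = 88.62 m

88.6 m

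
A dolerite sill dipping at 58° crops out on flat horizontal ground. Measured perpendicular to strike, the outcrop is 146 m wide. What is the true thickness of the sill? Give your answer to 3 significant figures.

124 m

True thickness t = w · sin(dip) = 146 × sin 58°
t = 146 × 0.8480 = 123.815 m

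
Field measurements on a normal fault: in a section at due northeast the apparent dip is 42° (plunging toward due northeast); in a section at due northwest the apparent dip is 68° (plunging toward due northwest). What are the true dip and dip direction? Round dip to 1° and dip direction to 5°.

Each apparent-dip line lies in the plane. As unit vectors (x east, y north, z up), v₁ plunges 42°→due northeast and v₂ plunges 68°→due northwest.
The plane normal is n = v₁ × v₂ ∝ (-0.310, 0.664, 0.278).
Dip δ = arctan(|n_h|/n_z) = arctan(0.733/0.278) = 69.2°.
The horizontal component of n points toward azimuth atan2(n_x, n_y) = 335°, the dip direction.

true dip 69°, dip direction 335°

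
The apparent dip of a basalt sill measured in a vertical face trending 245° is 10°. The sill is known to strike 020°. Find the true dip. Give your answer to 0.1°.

The section is 45° from the strike.
tan(true dip) = tan 10° / sin 45° = 0.2494
true dip = arctan 0.2494 = 14.00°

14.0°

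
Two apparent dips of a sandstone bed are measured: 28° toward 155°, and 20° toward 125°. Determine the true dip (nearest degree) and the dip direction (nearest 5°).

true dip 29°, dip direction 175°

Represent each trace as a vector plunging at its apparent dip toward its trend (east-north-up frame): v₁ = (0.373, -0.800, -0.469), v₂ = (0.770, -0.539, -0.342).
n = v₁ × v₂ = (0.021, -0.234, 0.415) (taken with n_z > 0).
True dip = arccos(n_z / |n|) = arccos(0.8704) = 29.5°.
The horizontal component of n points toward azimuth atan2(n_x, n_y) = 175°, the dip direction.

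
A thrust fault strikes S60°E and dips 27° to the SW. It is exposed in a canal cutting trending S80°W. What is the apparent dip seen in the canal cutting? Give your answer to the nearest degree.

18°

The section lies 40° from the strike.
tan α = tan 27° × sin 40° = 0.5095 × 0.6428 = 0.3275
α = arctan(0.3275) = 18.13°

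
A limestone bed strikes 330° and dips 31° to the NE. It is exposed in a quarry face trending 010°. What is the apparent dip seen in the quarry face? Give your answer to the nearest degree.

21°

Angle between strike (330°) and section (010°): β = 40°.
tan α = tan 31° × sin 40° = 0.6009 × 0.6428 = 0.3862
apparent dip = arctan 0.3862 = 21.12°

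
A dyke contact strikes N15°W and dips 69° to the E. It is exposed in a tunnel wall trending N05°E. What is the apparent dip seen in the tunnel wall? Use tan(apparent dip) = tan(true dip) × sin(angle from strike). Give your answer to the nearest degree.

42°

The strike is N15°W and the section trends N05°E; the acute angle between them is β = 20°.
tan α = tan 69° × sin 20° = 2.6051 × 0.3420 = 0.8910
apparent dip = arctan 0.8910 = 41.70°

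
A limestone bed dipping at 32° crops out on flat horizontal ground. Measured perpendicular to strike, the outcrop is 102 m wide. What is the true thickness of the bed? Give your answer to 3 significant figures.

54.1 m

True thickness t = w · sin(dip) = 102 × sin 32°
t = 102 × 0.5299 = 54.052 m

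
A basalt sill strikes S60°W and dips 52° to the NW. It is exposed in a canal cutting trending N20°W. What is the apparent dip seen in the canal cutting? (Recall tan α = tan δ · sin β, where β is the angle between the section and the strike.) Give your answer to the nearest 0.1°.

51.6°

Angle between strike (S60°W) and section (N20°W): β = 80°.
tan α = tan 52° × sin 80° = 1.2799 × 0.9848 = 1.2605
α = arctan(1.2605) = 51.57°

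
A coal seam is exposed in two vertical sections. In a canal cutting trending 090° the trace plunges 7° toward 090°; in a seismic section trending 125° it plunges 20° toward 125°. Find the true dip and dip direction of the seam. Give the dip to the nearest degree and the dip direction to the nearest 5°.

true dip 25°, dip direction 165°

Represent each trace as a vector plunging at its apparent dip toward its trend (east-north-up frame): v₁ = (0.993, 0.000, -0.122), v₂ = (0.770, -0.539, -0.342).
n = v₁ × v₂ = (0.066, -0.246, 0.535) (taken with n_z > 0).
tan δ = √(n_x²+n_y²)/n_z = 0.254/0.535, so δ = 25.4°.
Dip direction = azimuth of (n_x, n_y) = atan2(0.066, -0.246) = 165°.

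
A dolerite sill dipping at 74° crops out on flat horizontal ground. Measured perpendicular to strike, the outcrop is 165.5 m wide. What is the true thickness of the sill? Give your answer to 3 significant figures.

159 m

True thickness t = w · sin(dip) = 165.5 × sin 74°
t = 165.5 × 0.9613 = 159.089 m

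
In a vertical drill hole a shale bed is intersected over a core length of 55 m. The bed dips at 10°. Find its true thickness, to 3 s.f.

54.2 m

True thickness t = h · cos(dip) = 55 × cos 10°
t = 55 × 0.9848 = 54.164 m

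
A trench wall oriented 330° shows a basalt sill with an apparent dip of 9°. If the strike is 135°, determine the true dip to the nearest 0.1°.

β = acute angle between strike 135° and section 330° = 15°.
tan δ = tan α / sin β = tan 9° / sin 15° = 0.1584 / 0.2588 = 0.6120
δ = arctan(0.6120) = 31.46°

31.5°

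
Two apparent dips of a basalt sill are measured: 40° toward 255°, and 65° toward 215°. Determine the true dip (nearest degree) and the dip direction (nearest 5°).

Represent each trace as a vector plunging at its apparent dip toward its trend (east-north-up frame): v₁ = (-0.740, -0.198, -0.643), v₂ = (-0.242, -0.346, -0.906).
Cross product v₁ × v₂ gives the pole to the plane: n ∝ (-0.043, -0.515, 0.208).
Dip δ = arctan(|n_h|/n_z) = arctan(0.517/0.208) = 68.1°.
Dip direction = atan2(-0.043, -0.515) = 185° (azimuth of n's horizontal projection).

true dip 68°, dip direction 185°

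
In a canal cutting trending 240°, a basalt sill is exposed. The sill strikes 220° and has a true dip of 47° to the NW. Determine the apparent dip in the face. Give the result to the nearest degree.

20°

The strike is 220° and the section trends 240°; the acute angle between them is β = 20°.
tan(apparent dip) = tan 47° · sin 20° = 0.3668
α = arctan(0.3668) = 20.14°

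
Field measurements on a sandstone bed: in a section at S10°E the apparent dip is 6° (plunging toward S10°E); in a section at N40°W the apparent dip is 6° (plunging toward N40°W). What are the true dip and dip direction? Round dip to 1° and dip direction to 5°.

true dip 22°, dip direction 245°

Represent each trace as a vector plunging at its apparent dip toward its trend (east-north-up frame): v₁ = (0.173, -0.979, -0.105), v₂ = (-0.639, 0.762, -0.105).
The plane normal is n = v₁ × v₂ ∝ (-0.182, -0.085, 0.495).
Dip δ = arctan(|n_h|/n_z) = arctan(0.201/0.495) = 22.1°.
Dip direction = atan2(-0.182, -0.085) = 245° (azimuth of n's horizontal projection).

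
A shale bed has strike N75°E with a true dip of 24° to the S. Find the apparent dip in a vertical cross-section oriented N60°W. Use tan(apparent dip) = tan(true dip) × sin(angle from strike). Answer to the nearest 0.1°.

The strike is N75°E and the section trends N60°W; the acute angle between them is β = 45°.
tan α = tan 24° × sin 45° = 0.4452 × 0.7071 = 0.3148
apparent dip = arctan 0.3148 = 17.48°

17.5°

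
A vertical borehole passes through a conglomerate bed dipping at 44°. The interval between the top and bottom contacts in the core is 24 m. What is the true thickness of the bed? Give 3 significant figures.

17.3 m

True thickness t = h · cos(dip) = 24 × cos 44°
t = 24 × 0.7193 = 17.264 m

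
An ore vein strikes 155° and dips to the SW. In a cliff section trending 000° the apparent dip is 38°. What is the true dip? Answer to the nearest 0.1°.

The section is 25° from the strike.
tan δ = tan α / sin β = tan 38° / sin 25° = 0.7813 / 0.4226 = 1.8487
δ = arctan(1.8487) = 61.59°

61.6°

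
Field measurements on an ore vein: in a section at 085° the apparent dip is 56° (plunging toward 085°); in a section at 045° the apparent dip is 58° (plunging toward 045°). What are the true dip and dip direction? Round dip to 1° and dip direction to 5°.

true dip 59°, dip direction 060°

Represent each trace as a vector plunging at its apparent dip toward its trend (east-north-up frame): v₁ = (0.557, 0.049, -0.829), v₂ = (0.375, 0.375, -0.848).
n = v₁ × v₂ = (0.269, 0.162, 0.190) (taken with n_z > 0).
tan δ = √(n_x²+n_y²)/n_z = 0.314/0.190, so δ = 58.8°.
Dip direction = azimuth of (n_x, n_y) = atan2(0.269, 0.162) = 59°.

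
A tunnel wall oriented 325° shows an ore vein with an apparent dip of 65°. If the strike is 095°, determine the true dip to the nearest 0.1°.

β = acute angle between strike 095° and section 325° = 50°.
tan δ = tan α / sin β = tan 65° / sin 50° = 2.1445 / 0.7660 = 2.7995
δ = arctan(2.7995) = 70.34°

70.3°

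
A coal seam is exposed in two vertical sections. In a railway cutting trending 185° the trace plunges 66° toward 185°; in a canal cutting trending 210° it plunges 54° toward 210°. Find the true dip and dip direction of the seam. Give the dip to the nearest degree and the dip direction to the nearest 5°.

true dip 70°, dip direction 150°

Each apparent-dip line lies in the plane. As unit vectors (x east, y north, z up), v₁ plunges 66°→185° and v₂ plunges 54°→210°.
The plane normal is n = v₁ × v₂ ∝ (0.137, -0.240, 0.101).
Dip δ = arctan(|n_h|/n_z) = arctan(0.276/0.101) = 69.9°.
Dip direction = azimuth of (n_x, n_y) = atan2(0.137, -0.240) = 150°.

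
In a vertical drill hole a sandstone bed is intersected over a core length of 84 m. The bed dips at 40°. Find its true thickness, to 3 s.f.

True thickness t = h · cos(dip) = 84 × cos 40°
t = 84 × 0.7660 = 64.348 m

64.3 m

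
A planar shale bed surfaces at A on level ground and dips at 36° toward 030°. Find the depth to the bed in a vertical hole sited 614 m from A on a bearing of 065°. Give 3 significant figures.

The hole lies 35° from the dip direction, so the down-dip offset is 614 × cos 35° = 502.96 m.
Depth = down-dip offset × tan(dip) = 502.96 × tan 36° = 502.96 × 0.7265
Depth = 365.42 m

365 m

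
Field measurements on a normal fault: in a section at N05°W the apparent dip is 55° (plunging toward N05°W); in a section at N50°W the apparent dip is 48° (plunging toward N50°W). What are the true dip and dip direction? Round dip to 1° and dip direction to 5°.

true dip 55°, dip direction 350°

Each apparent-dip line lies in the plane. As unit vectors (x east, y north, z up), v₁ plunges 55°→N05°W and v₂ plunges 48°→N50°W.
n = v₁ × v₂ = (-0.072, 0.383, 0.271) (taken with n_z > 0).
Dip δ = arctan(|n_h|/n_z) = arctan(0.390/0.271) = 55.1°.
The horizontal component of n points toward azimuth atan2(n_x, n_y) = 349°, the dip direction.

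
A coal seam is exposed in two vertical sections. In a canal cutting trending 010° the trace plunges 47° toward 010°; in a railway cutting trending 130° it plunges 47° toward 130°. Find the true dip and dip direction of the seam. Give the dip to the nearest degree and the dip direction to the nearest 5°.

true dip 65°, dip direction 070°

Represent each trace as a vector plunging at its apparent dip toward its trend (east-north-up frame): v₁ = (0.118, 0.672, -0.731), v₂ = (0.522, -0.438, -0.731).
n = v₁ × v₂ = (0.812, 0.295, 0.403) (taken with n_z > 0).
tan δ = √(n_x²+n_y²)/n_z = 0.864/0.403, so δ = 65.0°.
Dip direction = azimuth of (n_x, n_y) = atan2(0.812, 0.295) = 70°.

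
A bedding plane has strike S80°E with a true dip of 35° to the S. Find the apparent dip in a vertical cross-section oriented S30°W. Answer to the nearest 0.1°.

Angle between strike (S80°E) and section (S30°W): β = 70°.
tan α = tan 35° × sin 70° = 0.7002 × 0.9397 = 0.6580
α = arctan(0.6580) = 33.34°

33.3°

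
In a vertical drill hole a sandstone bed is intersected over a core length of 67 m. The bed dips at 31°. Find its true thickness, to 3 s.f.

57.4 m

True thickness t = h · cos(dip) = 67 × cos 31°
t = 67 × 0.8572 = 57.430 m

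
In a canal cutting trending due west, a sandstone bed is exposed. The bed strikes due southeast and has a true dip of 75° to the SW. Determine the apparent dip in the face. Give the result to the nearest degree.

69°

The strike is due southeast and the section trends due west; the acute angle between them is β = 45°.
tan(apparent dip) = tan 75° · sin 45° = 2.6390
α = arctan(2.6390) = 69.25°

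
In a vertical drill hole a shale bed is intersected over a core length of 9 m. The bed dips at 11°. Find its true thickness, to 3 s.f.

True thickness t = h · cos(dip) = 9 × cos 11°
t = 9 × 0.9816 = 8.835 m

8.83 m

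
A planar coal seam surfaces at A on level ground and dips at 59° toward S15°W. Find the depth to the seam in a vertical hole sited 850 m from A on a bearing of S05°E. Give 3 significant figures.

1330 m

The hole lies 20° from the dip direction, so the down-dip offset is 850 × cos 20° = 798.74 m.
Depth = down-dip offset × tan(dip) = 798.74 × tan 59° = 798.74 × 1.6643
Depth = 1329.32 m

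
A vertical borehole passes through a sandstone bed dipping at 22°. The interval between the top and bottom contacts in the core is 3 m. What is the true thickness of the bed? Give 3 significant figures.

True thickness t = h · cos(dip) = 3 × cos 22°
t = 3 × 0.9272 = 2.782 m

2.78 m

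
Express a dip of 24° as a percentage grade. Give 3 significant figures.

44.5%

grade % = 100 × tan 24° = 100 × 0.4452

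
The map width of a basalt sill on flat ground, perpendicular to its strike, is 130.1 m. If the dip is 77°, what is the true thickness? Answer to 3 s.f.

True thickness t = w · sin(dip) = 130.1 × sin 77°
t = 130.1 × 0.9744 = 126.766 m

127 m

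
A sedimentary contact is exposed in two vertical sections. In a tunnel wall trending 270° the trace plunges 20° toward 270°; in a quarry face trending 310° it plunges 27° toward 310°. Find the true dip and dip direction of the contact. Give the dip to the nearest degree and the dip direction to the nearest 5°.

true dip 27°, dip direction 315°

The two traces are lines in the plane: v₁ = (sin 270°·cos 20°, cos 270°·cos 20°, −sin 20°), v₂ = (sin 310°·cos 27°, cos 310°·cos 27°, −sin 27°).
n = v₁ × v₂ = (-0.196, 0.193, 0.538) (taken with n_z > 0).
True dip = arccos(n_z / |n|) = arccos(0.8904) = 27.1°.
Dip direction = atan2(-0.196, 0.193) = 315° (azimuth of n's horizontal projection).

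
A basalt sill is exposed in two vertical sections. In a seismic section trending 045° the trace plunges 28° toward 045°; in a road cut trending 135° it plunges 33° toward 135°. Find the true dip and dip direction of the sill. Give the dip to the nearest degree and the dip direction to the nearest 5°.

true dip 40°, dip direction 095°

Each apparent-dip line lies in the plane. As unit vectors (x east, y north, z up), v₁ plunges 28°→045° and v₂ plunges 33°→135°.
n = v₁ × v₂ = (0.618, -0.062, 0.741) (taken with n_z > 0).
tan δ = √(n_x²+n_y²)/n_z = 0.622/0.741, so δ = 40.0°.
Dip direction = atan2(0.618, -0.062) = 96° (azimuth of n's horizontal projection).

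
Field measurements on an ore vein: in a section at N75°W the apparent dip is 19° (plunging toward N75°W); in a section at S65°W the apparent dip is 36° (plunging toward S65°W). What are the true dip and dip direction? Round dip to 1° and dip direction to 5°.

true dip 39°, dip direction 220°

Represent each trace as a vector plunging at its apparent dip toward its trend (east-north-up frame): v₁ = (-0.913, 0.245, -0.326), v₂ = (-0.733, -0.342, -0.588).
The plane normal is n = v₁ × v₂ ∝ (-0.255, -0.298, 0.492).
Dip δ = arctan(|n_h|/n_z) = arctan(0.392/0.492) = 38.6°.
The horizontal component of n points toward azimuth atan2(n_x, n_y) = 221°, the dip direction.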